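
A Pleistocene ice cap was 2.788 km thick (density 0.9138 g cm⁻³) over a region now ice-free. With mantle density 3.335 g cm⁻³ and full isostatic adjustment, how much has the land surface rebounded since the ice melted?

0.764 km

Removing the load lets mantle flow back in; uplift u satisfies ρ_ice t = ρ_m u.
u = t ρ_ice/ρ_m = 2.788 km × 0.9138/3.335 = 0.764 km.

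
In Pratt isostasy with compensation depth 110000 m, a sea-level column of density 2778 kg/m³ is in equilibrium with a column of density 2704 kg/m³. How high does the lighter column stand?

3010 m

ρ_ref D = ρ (D + h) → h = D (ρ_ref − ρ)/ρ.
h = 110000 m × (2778 − 2704)/2704 = 3010 m.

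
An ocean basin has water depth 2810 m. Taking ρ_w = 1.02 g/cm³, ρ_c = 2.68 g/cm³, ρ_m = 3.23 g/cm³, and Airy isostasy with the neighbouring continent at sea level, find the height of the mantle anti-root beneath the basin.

By Archimedes' principle applied to the lithosphere: replacing crust with seawater at the top is compensated by replacing crust with mantle at the base: d (ρ_c − ρ_w) = a (ρ_m − ρ_c).
a = d (ρ_c − ρ_w)/(ρ_m − ρ_c) = 2810 m × 1.66/0.55 = 8480 m.

8480 m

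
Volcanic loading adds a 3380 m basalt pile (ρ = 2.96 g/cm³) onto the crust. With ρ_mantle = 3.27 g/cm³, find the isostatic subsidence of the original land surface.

3060 m

Subaerial loading: s = t ρ_load / ρ_m.
s = 3380 m × 2.96/3.27 = 3060 m.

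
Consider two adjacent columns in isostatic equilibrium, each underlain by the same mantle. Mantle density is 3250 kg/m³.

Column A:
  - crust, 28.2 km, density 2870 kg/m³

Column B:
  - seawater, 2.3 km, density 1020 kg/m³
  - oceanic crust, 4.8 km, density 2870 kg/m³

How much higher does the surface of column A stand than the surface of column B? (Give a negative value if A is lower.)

For any compensation level in the mantle, the mantle terms cancel and isostasy reduces to e = (Σt_A − Σt_B) − (Σ(ρt)_A − Σ(ρt)_B) / ρ_m.
Σt_A = 28.2 km; Σt_B = 7.1 km; Σ(ρt)_A = 80934; Σ(ρt)_B = 16122 (in km·kg/m³).
e = (28.2 − 7.1) − (80934 − 16122) / 3250 = 1.16 km.

1.16 km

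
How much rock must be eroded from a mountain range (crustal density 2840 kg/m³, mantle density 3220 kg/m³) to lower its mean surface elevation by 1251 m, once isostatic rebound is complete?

Net drop Δ = e − u = e − e ρ_c/ρ_m = e (ρ_m − ρ_c)/ρ_m.
e = Δ ρ_m/(ρ_m − ρ_c) = 1251 m × 3220/380 = 10600 m.

10600 m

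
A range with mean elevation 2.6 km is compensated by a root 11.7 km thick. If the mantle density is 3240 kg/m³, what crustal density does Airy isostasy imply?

2650 kg/m³

ρ_c h = (ρ_m − ρ_c) r → ρ_c (h + r) = ρ_m r → ρ_c = ρ_m r / (h + r).
ρ_c = 3240 × 11.7 km / (2.6 km + 11.7 km) = 2650 kg/m³.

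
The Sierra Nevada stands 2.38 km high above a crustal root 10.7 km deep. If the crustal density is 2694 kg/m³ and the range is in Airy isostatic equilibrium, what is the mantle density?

Airy balance: ρ_c h = (ρ_m − ρ_c) r → ρ_m = ρ_c (1 + h/r).
ρ_m = 2694 × (1 + 2.38 km/10.7 km) = 3290 kg/m³.

3290 kg/m³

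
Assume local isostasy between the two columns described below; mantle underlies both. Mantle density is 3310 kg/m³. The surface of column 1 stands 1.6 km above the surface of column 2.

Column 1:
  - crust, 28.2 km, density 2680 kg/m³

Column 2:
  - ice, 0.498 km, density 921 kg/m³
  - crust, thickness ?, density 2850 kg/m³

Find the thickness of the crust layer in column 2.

Take the compensation level at the base of the deeper column (depth z_c below the surface of column 1) and equate Σ ρ_i t_i down to z_c; mantle fills any gap and the z_c terms cancel.
Column 1: 28.2×2680 + (z_c − 28.2)×3310
Column 2: 1.6×0 + 0.498×921 + x×2850 + (z_c − 1.6 − 0.498 − x)×3310
The z_c×3310 term appears on both sides and cancels. Collect the known terms of each column as K = Σ(ρt)_known − 3310 × (depth of known layers): K_1 = 75576 − 3310×28.2 = −17766; K_2 = 458.658 − 3310×(1.6 + 0.498) = −6485.722.
Balance: K_1 = K_2 − x×(3310 − 2850), so x = (K_2 − K_1)/(3310 − 2850) = 11280.3/460 = 24.5 km.

24.5 km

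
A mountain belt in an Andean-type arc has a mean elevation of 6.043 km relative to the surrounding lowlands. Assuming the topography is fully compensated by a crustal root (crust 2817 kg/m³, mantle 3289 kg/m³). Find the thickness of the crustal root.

36.1 km

For local isostatic compensation: the weight of the topography is balanced by the buoyancy of the root, ρ_c h = (ρ_m − ρ_c) r.
r = h · ρ_c / (ρ_m − ρ_c) = 6.043 km × 2817 / (3289 − 2817) = 36.1 km.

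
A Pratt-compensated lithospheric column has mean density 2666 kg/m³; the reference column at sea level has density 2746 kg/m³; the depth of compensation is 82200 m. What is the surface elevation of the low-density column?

2470 m

ρ_ref D = ρ (D + h) → h = D (ρ_ref − ρ)/ρ.
h = 82200 m × (2746 − 2666)/2666 = 2470 m.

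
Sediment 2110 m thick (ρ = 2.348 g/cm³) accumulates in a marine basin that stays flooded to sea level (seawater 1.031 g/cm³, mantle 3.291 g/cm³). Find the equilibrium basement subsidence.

Submarine loading: the sediment displaces seawater, and the subsidence is in turn flooded, so s (ρ_m − ρ_w) = t (ρ_sed − ρ_w).
s = 2110 m × (2.348 − 1.031) / (3.291 − 1.031) = 1230 m.

1230 m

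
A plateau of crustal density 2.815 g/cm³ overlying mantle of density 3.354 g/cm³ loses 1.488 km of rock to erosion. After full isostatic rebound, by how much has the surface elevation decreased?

Rebound u = e ρ_c/ρ_m = 1.488 km × 2.815/3.354 = 1.249 km.
Net surface drop = e − u = 1.488 km − 1.249 km = e (ρ_m − ρ_c)/ρ_m = 0.239 km.

0.239 km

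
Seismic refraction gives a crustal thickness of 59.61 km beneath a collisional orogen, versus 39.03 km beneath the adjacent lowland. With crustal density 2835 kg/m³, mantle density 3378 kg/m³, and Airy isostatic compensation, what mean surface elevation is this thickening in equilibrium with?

3.31 km

Excess crust Δ = 59.61 km − 39.03 km = 20.58 km, split between elevation h and root r with h + r = Δ.
Airy balance ρ_c h = (ρ_m − ρ_c) r gives r = h ρ_c/(ρ_m − ρ_c), so h (1 + ρ_c/(ρ_m − ρ_c)) = Δ, i.e. h = Δ (ρ_m − ρ_c)/ρ_m.
h = 20.58 km × 543/3378 = 3.31 km.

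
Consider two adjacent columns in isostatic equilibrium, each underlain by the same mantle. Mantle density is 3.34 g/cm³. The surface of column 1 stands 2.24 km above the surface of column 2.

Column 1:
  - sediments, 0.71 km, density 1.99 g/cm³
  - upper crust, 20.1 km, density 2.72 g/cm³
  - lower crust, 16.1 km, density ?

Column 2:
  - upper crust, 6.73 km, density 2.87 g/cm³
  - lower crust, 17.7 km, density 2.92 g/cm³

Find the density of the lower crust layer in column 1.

3.05 g/cm³

Take the compensation level at the base of the deeper column (depth z_c below the surface of column 1) and equate Σ ρ_i t_i down to z_c; mantle fills any gap and the z_c terms cancel.
Column 1: 0.71×1.99 + 20.1×2.72 + 16.1×ρ + (z_c − 36.91)×3.34
Column 2: 2.24×0 + 6.73×2.87 + 17.7×2.92 + (z_c − 2.24 − 24.43)×3.34
The z_c×3.34 term appears on both sides and cancels. Collect the known terms of each column as K = Σ(ρt)_known − 3.34 × (depth of known layers): K_1 = 56.0849 − 3.34×36.91 = −67.1945; K_2 = 70.9991 − 3.34×(2.24 + 24.43) = −18.0787.
Balance: K_1 + 16.1×ρ = K_2, so ρ = (K_2 − K_1)/16.1 = 49.1158/16.1 = 3.05 g/cm³.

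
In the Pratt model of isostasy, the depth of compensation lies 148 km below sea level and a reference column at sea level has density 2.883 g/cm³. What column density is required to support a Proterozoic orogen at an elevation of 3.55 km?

Pratt balance: ρ_ref D = ρ (D + h).
ρ = ρ_ref D/(D + h) = 2.883 × 148 km/(148 km + 3.55 km) = 2.82 g/cm³.

2.82 g/cm³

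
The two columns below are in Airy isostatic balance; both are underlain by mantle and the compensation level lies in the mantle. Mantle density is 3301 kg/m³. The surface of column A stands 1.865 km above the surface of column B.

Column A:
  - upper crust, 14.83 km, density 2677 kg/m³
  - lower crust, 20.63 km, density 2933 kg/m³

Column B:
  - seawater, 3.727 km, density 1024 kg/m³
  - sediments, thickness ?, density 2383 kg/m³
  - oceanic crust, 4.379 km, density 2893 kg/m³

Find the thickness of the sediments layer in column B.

Take the compensation level at the base of the deeper column (depth z_c below the surface of column A) and equate Σ ρ_i t_i down to z_c; mantle fills any gap and the z_c terms cancel.
Column A: 14.83×2677 + 20.63×2933 + (z_c − 35.46)×3301
Column B: 1.865×0 + 3.727×1024 + x×2383 + 4.379×2893 + (z_c − 1.865 − 8.106 − x)×3301
The z_c×3301 term appears on both sides and cancels. Collect the known terms of each column as K = Σ(ρt)_known − 3301 × (depth of known layers): K_A = 100207.7 − 3301×35.46 = −16845.76; K_B = 16484.895 − 3301×(1.865 + 8.106) = −16429.376.
Balance: K_A = K_B − x×(3301 − 2383), so x = (K_B − K_A)/(3301 − 2383) = 416.384/918 = 0.454 km.

0.454 km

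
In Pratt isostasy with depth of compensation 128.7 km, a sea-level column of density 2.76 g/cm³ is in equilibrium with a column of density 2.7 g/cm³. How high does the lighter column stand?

ρ_ref D = ρ (D + h) → h = D (ρ_ref − ρ)/ρ.
h = 128.7 km × (2.76 − 2.7)/2.7 = 2.86 km.

2.86 km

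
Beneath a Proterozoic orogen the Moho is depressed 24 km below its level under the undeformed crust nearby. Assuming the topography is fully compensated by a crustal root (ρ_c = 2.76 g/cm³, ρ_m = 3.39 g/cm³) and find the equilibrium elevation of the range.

For local isostatic compensation: ρ_c h = (ρ_m − ρ_c) r.
h = r (ρ_m − ρ_c) / ρ_c = 24 km × (3.39 − 2.76) / 2.76 = 5.48 km.

5.48 km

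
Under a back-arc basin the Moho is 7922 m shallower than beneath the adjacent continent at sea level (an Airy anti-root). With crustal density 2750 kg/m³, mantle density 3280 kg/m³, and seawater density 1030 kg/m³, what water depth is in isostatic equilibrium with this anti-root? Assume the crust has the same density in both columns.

Replacing a thickness d of crust by seawater at the top must be balanced by replacing crust with mantle at the base: d (ρ_c − ρ_w) = a (ρ_m − ρ_c).
d = a (ρ_m − ρ_c)/(ρ_c − ρ_w) = 7922 m × 530/1720 = 2440 m.

2440 m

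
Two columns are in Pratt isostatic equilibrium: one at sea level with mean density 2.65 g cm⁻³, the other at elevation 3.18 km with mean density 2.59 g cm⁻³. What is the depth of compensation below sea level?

137 km

ρ_ref D = ρ (D + h) → D (ρ_ref − ρ) = ρ h.
D = ρ h/(ρ_ref − ρ) = 2.59 × 3.18 km/(2.65 − 2.59) = 137 km.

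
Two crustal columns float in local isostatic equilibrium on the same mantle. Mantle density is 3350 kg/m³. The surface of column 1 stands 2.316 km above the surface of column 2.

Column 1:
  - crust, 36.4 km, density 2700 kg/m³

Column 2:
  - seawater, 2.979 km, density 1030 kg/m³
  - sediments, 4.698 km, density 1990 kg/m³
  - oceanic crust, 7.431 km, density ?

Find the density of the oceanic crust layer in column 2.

Take the compensation level at the base of the deeper column (depth z_c below the surface of column 1) and equate Σ ρ_i t_i down to z_c; mantle fills any gap and the z_c terms cancel.
Column 1: 36.4×2700 + (z_c − 36.4)×3350
Column 2: 2.316×0 + 2.979×1030 + 4.698×1990 + 7.431×ρ + (z_c − 2.316 − 15.108)×3350
The z_c×3350 term appears on both sides and cancels. Collect the known terms of each column as K = Σ(ρt)_known − 3350 × (depth of known layers): K_1 = 98280 − 3350×36.4 = −23660; K_2 = 12417.39 − 3350×(2.316 + 15.108) = −45953.01.
Balance: K_1 = K_2 + 7.431×ρ, so ρ = (K_1 − K_2)/7.431 = 22293/7.431 = 3000 kg/m³.

3000 kg/m³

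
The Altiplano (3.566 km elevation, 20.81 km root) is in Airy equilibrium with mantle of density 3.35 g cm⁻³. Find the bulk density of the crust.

ρ_c h = (ρ_m − ρ_c) r → ρ_c (h + r) = ρ_m r → ρ_c = ρ_m r / (h + r).
ρ_c = 3.35 × 20.81 km / (3.566 km + 20.81 km) = 2.86 g cm⁻³.

2.86 g cm⁻³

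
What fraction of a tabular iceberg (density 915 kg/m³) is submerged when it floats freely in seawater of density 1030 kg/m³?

Submerged fraction = ρ_obj/ρ_fluid = 915/1030 = 0.888.

0.888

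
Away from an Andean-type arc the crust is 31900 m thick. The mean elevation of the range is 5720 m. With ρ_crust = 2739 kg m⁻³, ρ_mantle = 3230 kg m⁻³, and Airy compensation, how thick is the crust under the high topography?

69500 m

Root depth r = h ρ_c / (ρ_m − ρ_c) = 5720 m × 2739 / 491 = 31910 m.
Total thickness = T + h + r = 31900 m + 5720 m + 31910 m = 69500 m.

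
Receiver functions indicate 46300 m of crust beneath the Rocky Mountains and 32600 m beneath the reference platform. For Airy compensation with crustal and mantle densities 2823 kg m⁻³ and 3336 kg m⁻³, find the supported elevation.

2110 m

Excess crust Δ = 46300 m − 32600 m = 13700 m, split between elevation h and root r with h + r = Δ.
Airy balance ρ_c h = (ρ_m − ρ_c) r gives r = h ρ_c/(ρ_m − ρ_c), so h (1 + ρ_c/(ρ_m − ρ_c)) = Δ, i.e. h = Δ (ρ_m − ρ_c)/ρ_m.
h = 13700 m × 513/3336 = 2110 m.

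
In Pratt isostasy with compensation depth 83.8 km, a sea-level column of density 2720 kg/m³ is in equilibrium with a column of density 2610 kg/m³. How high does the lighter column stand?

ρ_ref D = ρ (D + h) → h = D (ρ_ref − ρ)/ρ.
h = 83.8 km × (2720 − 2610)/2610 = 3.53 km.

3.53 km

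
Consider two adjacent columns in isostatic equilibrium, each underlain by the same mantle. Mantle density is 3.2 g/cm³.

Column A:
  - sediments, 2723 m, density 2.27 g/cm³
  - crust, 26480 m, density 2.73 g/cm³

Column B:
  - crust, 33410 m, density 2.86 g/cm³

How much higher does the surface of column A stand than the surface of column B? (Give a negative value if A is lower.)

1130 m

For any compensation level in the mantle, the mantle terms cancel and isostasy reduces to e = (Σt_A − Σt_B) − (Σ(ρt)_A − Σ(ρt)_B) / ρ_m.
Σt_A = 29203 m; Σt_B = 33410 m; Σ(ρt)_A = 78471.61; Σ(ρt)_B = 95552.6 (in m·g/cm³).
e = (29203 − 33410) − (78471.61 − 95552.6) / 3.2 = 1130 m.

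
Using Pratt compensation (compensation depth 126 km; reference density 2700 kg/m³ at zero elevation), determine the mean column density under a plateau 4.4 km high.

2610 kg/m³

Pratt balance: ρ_ref D = ρ (D + h).
ρ = ρ_ref D/(D + h) = 2700 × 126 km/(126 km + 4.4 km) = 2610 kg/m³.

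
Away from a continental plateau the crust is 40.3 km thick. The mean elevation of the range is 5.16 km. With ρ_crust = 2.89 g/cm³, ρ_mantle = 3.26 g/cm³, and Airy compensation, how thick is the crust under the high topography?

85.8 km

Root depth r = h ρ_c / (ρ_m − ρ_c) = 5.16 km × 2.89 / 0.37 = 40.3 km.
Total thickness = T + h + r = 40.3 km + 5.16 km + 40.3 km = 85.8 km.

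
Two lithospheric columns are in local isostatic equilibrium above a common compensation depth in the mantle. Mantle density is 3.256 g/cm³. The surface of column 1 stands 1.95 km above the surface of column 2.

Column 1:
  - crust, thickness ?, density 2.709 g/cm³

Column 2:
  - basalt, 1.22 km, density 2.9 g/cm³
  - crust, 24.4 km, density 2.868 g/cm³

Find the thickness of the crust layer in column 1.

29.7 km

Take the compensation level at the base of the deeper column (depth z_c below the surface of column 1) and equate Σ ρ_i t_i down to z_c; mantle fills any gap and the z_c terms cancel.
Column 1: x×2.709 + (z_c − 0 − x)×3.256
Column 2: 1.95×0 + 1.22×2.9 + 24.4×2.868 + (z_c − 1.95 − 25.62)×3.256
The z_c×3.256 term appears on both sides and cancels. Collect the known terms of each column as K = Σ(ρt)_known − 3.256 × (depth of known layers): K_1 = 0 − 3.256×0 = 0; K_2 = 73.5172 − 3.256×(1.95 + 25.62) = −16.25072.
Balance: K_1 − x×(3.256 − 2.709) = K_2, so x = (K_1 − K_2)/(3.256 − 2.709) = 16.2507/0.547 = 29.7 km.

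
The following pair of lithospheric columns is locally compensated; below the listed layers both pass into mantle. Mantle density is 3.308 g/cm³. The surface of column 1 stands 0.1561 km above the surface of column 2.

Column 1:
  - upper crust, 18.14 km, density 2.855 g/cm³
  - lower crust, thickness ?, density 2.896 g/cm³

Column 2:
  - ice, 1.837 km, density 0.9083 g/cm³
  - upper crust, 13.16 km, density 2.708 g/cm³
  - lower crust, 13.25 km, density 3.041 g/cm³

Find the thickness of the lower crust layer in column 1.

19.8 km

Take the compensation level at the base of the deeper column (depth z_c below the surface of column 1) and equate Σ ρ_i t_i down to z_c; mantle fills any gap and the z_c terms cancel.
Column 1: 18.14×2.855 + x×2.896 + (z_c − 18.14 − x)×3.308
Column 2: 0.1561×0 + 1.837×0.9083 + 13.16×2.708 + 13.25×3.041 + (z_c − 0.1561 − 28.247)×3.308
The z_c×3.308 term appears on both sides and cancels. Collect the known terms of each column as K = Σ(ρt)_known − 3.308 × (depth of known layers): K_1 = 51.7897 − 3.308×18.14 = −8.21742; K_2 = 77.5990771 − 3.308×(0.1561 + 28.247) = −16.3583777.
Balance: K_1 − x×(3.308 − 2.896) = K_2, so x = (K_1 − K_2)/(3.308 − 2.896) = 8.14096/0.412 = 19.8 km.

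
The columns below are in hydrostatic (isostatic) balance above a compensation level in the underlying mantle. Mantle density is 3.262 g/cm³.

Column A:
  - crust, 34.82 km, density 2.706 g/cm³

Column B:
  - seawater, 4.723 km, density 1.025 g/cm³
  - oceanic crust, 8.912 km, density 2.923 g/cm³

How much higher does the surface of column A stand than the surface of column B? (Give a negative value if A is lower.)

For any compensation level in the mantle, the mantle terms cancel and isostasy reduces to e = (Σt_A − Σt_B) − (Σ(ρt)_A − Σ(ρt)_B) / ρ_m.
Σt_A = 34.82 km; Σt_B = 13.635 km; Σ(ρt)_A = 94.22292; Σ(ρt)_B = 30.890851 (in km·g/cm³).
e = (34.82 − 13.635) − (94.22292 − 30.890851) / 3.262 = 1.77 km.

1.77 km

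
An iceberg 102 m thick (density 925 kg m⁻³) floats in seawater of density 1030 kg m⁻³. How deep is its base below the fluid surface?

91.6 m

Draft d = t ρ_obj/ρ_fluid = 102 m × 925/1030 = 91.6 m.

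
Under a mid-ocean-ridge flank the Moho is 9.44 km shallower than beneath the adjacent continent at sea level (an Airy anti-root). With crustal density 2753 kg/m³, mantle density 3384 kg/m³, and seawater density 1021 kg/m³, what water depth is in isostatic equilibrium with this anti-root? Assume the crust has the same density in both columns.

Replacing a thickness d of crust by seawater at the top must be balanced by replacing crust with mantle at the base: d (ρ_c − ρ_w) = a (ρ_m − ρ_c).
d = a (ρ_m − ρ_c)/(ρ_c − ρ_w) = 9.44 km × 631/1732 = 3.44 km.

3.44 km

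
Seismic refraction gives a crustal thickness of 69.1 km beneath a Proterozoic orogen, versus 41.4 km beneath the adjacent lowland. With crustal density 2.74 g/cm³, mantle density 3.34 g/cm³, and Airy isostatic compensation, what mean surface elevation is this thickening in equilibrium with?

4.98 km

Excess crust Δ = 69.1 km − 41.4 km = 27.7 km, split between elevation h and root r with h + r = Δ.
Airy balance ρ_c h = (ρ_m − ρ_c) r gives r = h ρ_c/(ρ_m − ρ_c), so h (1 + ρ_c/(ρ_m − ρ_c)) = Δ, i.e. h = Δ (ρ_m − ρ_c)/ρ_m.
h = 27.7 km × 0.6/3.34 = 4.98 km.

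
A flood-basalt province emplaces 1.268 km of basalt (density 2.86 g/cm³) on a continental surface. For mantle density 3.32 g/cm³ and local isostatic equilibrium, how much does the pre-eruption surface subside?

Subaerial loading: s = t ρ_load / ρ_m.
s = 1.268 km × 2.86/3.32 = 1.09 km.

1.09 km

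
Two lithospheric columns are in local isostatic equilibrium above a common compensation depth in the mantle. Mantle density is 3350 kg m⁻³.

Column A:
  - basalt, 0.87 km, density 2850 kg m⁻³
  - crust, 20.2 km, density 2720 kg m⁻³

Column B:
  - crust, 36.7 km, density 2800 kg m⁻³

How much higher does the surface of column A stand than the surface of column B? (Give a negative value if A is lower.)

For any compensation level in the mantle, the mantle terms cancel and isostasy reduces to e = (Σt_A − Σt_B) − (Σ(ρt)_A − Σ(ρt)_B) / ρ_m.
Σt_A = 21.07 km; Σt_B = 36.7 km; Σ(ρt)_A = 57423.5; Σ(ρt)_B = 102760 (in km·kg m⁻³).
e = (21.07 − 36.7) − (57423.5 − 102760) / 3350 = −2.1 km.

−2.1 km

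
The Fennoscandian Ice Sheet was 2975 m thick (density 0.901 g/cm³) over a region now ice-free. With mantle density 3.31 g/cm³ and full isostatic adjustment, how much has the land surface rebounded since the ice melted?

810 m

Removing the load lets mantle flow back in; uplift u satisfies ρ_ice t = ρ_m u.
u = t ρ_ice/ρ_m = 2975 m × 0.901/3.31 = 810 m.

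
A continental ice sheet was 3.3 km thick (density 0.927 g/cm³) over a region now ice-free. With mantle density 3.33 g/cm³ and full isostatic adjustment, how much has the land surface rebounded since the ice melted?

Removing the load lets mantle flow back in; uplift u satisfies ρ_ice t = ρ_m u.
u = t ρ_ice/ρ_m = 3.3 km × 0.927/3.33 = 0.919 km.

0.919 km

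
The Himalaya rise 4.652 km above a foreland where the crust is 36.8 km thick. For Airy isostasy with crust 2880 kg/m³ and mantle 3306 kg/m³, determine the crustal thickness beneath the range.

Root depth r = h ρ_c / (ρ_m − ρ_c) = 4.652 km × 2880 / 426 = 31.45 km.
Total thickness = T + h + r = 36.8 km + 4.652 km + 31.45 km = 72.9 km.

72.9 km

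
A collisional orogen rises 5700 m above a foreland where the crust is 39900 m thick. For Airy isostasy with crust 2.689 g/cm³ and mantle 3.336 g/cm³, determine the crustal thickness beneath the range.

Root depth r = h ρ_c / (ρ_m − ρ_c) = 5700 m × 2.689 / 0.647 = 23690 m.
Total thickness = T + h + r = 39900 m + 5700 m + 23690 m = 69300 m.

69300 m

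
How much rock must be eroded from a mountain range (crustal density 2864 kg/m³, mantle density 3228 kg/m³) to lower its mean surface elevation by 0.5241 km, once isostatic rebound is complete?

Net drop Δ = e − u = e − e ρ_c/ρ_m = e (ρ_m − ρ_c)/ρ_m.
e = Δ ρ_m/(ρ_m − ρ_c) = 0.5241 km × 3228/364 = 4.65 km.

4.65 km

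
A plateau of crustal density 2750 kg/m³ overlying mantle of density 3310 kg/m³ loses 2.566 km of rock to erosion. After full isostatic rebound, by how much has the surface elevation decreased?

0.434 km

Rebound u = e ρ_c/ρ_m = 2.566 km × 2750/3310 = 2.132 km.
Net surface drop = e − u = 2.566 km − 2.132 km = e (ρ_m − ρ_c)/ρ_m = 0.434 km.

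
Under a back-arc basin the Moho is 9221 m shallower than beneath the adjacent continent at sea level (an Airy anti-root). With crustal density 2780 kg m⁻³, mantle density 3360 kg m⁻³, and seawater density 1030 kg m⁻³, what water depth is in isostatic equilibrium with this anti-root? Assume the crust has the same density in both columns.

3060 m

Replacing a thickness d of crust by seawater at the top must be balanced by replacing crust with mantle at the base: d (ρ_c − ρ_w) = a (ρ_m − ρ_c).
d = a (ρ_m − ρ_c)/(ρ_c − ρ_w) = 9221 m × 580/1750 = 3060 m.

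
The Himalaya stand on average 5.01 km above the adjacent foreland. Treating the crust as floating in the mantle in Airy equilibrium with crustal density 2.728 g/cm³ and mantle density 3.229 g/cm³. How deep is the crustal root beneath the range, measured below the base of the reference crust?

Balancing pressure at the compensation depth: the weight of the topography is balanced by the buoyancy of the root, ρ_c h = (ρ_m − ρ_c) r.
r = h · ρ_c / (ρ_m − ρ_c) = 5.01 km × 2.728 / (3.229 − 2.728) = 27.3 km.

27.3 km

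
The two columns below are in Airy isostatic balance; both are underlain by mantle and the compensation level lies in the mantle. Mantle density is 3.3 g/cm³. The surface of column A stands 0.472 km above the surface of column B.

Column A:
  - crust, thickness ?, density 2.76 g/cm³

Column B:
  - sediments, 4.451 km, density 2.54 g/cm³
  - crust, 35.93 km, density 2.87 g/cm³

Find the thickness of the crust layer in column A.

37.8 km

Take the compensation level at the base of the deeper column (depth z_c below the surface of column A) and equate Σ ρ_i t_i down to z_c; mantle fills any gap and the z_c terms cancel.
Column A: x×2.76 + (z_c − 0 − x)×3.3
Column B: 0.472×0 + 4.451×2.54 + 35.93×2.87 + (z_c − 0.472 − 40.381)×3.3
The z_c×3.3 term appears on both sides and cancels. Collect the known terms of each column as K = Σ(ρt)_known − 3.3 × (depth of known layers): K_A = 0 − 3.3×0 = 0; K_B = 114.42464 − 3.3×(0.472 + 40.381) = −20.39026.
Balance: K_A − x×(3.3 − 2.76) = K_B, so x = (K_A − K_B)/(3.3 − 2.76) = 20.3903/0.54 = 37.8 km.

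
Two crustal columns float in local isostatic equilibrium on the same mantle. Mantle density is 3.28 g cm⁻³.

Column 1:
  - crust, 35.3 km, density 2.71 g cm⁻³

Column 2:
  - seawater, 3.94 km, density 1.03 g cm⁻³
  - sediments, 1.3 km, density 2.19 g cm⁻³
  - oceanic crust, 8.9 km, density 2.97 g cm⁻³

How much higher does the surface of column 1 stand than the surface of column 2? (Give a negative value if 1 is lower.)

For any compensation level in the mantle, the mantle terms cancel and isostasy reduces to e = (Σt_1 − Σt_2) − (Σ(ρt)_1 − Σ(ρt)_2) / ρ_m.
Σt_1 = 35.3 km; Σt_2 = 14.14 km; Σ(ρt)_1 = 95.663; Σ(ρt)_2 = 33.3382 (in km·g cm⁻³).
e = (35.3 − 14.14) − (95.663 − 33.3382) / 3.28 = 2.16 km.

2.16 km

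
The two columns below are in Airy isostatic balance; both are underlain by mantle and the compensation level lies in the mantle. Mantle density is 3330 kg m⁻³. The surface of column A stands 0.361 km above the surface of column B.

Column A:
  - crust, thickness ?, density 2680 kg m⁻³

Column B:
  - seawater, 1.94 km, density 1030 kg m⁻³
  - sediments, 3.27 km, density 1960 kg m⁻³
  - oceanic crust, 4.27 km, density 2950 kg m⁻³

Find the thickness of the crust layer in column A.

Take the compensation level at the base of the deeper column (depth z_c below the surface of column A) and equate Σ ρ_i t_i down to z_c; mantle fills any gap and the z_c terms cancel.
Column A: x×2680 + (z_c − 0 − x)×3330
Column B: 0.361×0 + 1.94×1030 + 3.27×1960 + 4.27×2950 + (z_c − 0.361 − 9.48)×3330
The z_c×3330 term appears on both sides and cancels. Collect the known terms of each column as K = Σ(ρt)_known − 3330 × (depth of known layers): K_A = 0 − 3330×0 = 0; K_B = 21003.9 − 3330×(0.361 + 9.48) = −11766.63.
Balance: K_A − x×(3330 − 2680) = K_B, so x = (K_A − K_B)/(3330 − 2680) = 11766.6/650 = 18.1 km.

18.1 km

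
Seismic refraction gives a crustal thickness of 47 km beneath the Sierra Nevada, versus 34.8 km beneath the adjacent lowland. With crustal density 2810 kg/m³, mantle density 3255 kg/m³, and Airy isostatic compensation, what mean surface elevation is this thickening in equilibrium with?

1.67 km

Excess crust Δ = 47 km − 34.8 km = 12.2 km, split between elevation h and root r with h + r = Δ.
Airy balance ρ_c h = (ρ_m − ρ_c) r gives r = h ρ_c/(ρ_m − ρ_c), so h (1 + ρ_c/(ρ_m − ρ_c)) = Δ, i.e. h = Δ (ρ_m − ρ_c)/ρ_m.
h = 12.2 km × 445/3255 = 1.67 km.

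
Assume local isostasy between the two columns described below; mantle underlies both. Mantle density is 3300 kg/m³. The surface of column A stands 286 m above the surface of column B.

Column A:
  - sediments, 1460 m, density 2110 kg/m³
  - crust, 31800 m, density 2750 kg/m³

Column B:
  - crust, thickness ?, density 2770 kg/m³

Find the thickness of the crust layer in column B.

34500 m

Take the compensation level at the base of the deeper column (depth z_c below the surface of column A) and equate Σ ρ_i t_i down to z_c; mantle fills any gap and the z_c terms cancel.
Column A: 1460×2110 + 31800×2750 + (z_c − 33260)×3300
Column B: 286×0 + x×2770 + (z_c − 286 − 0 − x)×3300
The z_c×3300 term appears on both sides and cancels. Collect the known terms of each column as K = Σ(ρt)_known − 3300 × (depth of known layers): K_A = 90530600 − 3300×33260 = −19227400; K_B = 0 − 3300×(286 + 0) = −943800.
Balance: K_A = K_B − x×(3300 − 2770), so x = (K_B − K_A)/(3300 − 2770) = 18283600/530 = 34500 m.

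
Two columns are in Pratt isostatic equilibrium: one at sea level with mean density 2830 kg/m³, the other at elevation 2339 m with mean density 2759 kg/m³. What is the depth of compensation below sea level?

ρ_ref D = ρ (D + h) → D (ρ_ref − ρ) = ρ h.
D = ρ h/(ρ_ref − ρ) = 2759 × 2339 m/(2830 − 2759) = 90900 m.

90900 m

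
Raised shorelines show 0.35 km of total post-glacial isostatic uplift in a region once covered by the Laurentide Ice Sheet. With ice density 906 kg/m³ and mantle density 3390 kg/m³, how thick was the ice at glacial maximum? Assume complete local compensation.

1.31 km

u = t ρ_ice/ρ_m → t = u ρ_m/ρ_ice = 0.35 km × 3390/906 = 1.31 km.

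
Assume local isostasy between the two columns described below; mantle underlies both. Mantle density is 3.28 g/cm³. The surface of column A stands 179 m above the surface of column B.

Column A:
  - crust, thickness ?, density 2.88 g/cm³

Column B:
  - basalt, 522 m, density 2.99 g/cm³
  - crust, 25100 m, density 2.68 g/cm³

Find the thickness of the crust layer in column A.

Take the compensation level at the base of the deeper column (depth z_c below the surface of column A) and equate Σ ρ_i t_i down to z_c; mantle fills any gap and the z_c terms cancel.
Column A: x×2.88 + (z_c − 0 − x)×3.28
Column B: 179×0 + 522×2.99 + 25100×2.68 + (z_c − 179 − 25622)×3.28
The z_c×3.28 term appears on both sides and cancels. Collect the known terms of each column as K = Σ(ρt)_known − 3.28 × (depth of known layers): K_A = 0 − 3.28×0 = 0; K_B = 68828.78 − 3.28×(179 + 25622) = −15798.5.
Balance: K_A − x×(3.28 − 2.88) = K_B, so x = (K_A − K_B)/(3.28 − 2.88) = 15798.5/0.4 = 39500 m.

39500 m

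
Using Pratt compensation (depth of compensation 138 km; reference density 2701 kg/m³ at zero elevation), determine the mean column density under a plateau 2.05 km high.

Pratt balance: ρ_ref D = ρ (D + h).
ρ = ρ_ref D/(D + h) = 2701 × 138 km/(138 km + 2.05 km) = 2660 kg/m³.

2660 kg/m³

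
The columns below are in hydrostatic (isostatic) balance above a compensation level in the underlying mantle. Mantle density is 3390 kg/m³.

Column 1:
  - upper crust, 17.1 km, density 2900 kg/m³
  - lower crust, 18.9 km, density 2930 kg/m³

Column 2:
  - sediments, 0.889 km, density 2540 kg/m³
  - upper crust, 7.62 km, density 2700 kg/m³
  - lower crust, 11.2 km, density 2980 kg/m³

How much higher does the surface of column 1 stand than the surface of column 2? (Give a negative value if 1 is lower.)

1.91 km

For any compensation level in the mantle, the mantle terms cancel and isostasy reduces to e = (Σt_1 − Σt_2) − (Σ(ρt)_1 − Σ(ρt)_2) / ρ_m.
Σt_1 = 36 km; Σt_2 = 19.709 km; Σ(ρt)_1 = 104967; Σ(ρt)_2 = 56208.06 (in km·kg/m³).
e = (36 − 19.709) − (104967 − 56208.06) / 3390 = 1.91 km.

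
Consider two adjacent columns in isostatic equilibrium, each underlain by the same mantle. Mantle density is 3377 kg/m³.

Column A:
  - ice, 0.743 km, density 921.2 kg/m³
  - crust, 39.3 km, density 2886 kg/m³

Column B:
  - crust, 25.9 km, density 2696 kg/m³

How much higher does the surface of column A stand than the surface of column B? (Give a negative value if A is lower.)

For any compensation level in the mantle, the mantle terms cancel and isostasy reduces to e = (Σt_A − Σt_B) − (Σ(ρt)_A − Σ(ρt)_B) / ρ_m.
Σt_A = 40.043 km; Σt_B = 25.9 km; Σ(ρt)_A = 114104.252; Σ(ρt)_B = 69826.4 (in km·kg/m³).
e = (40.043 − 25.9) − (114104.252 − 69826.4) / 3377 = 1.03 km.

1.03 km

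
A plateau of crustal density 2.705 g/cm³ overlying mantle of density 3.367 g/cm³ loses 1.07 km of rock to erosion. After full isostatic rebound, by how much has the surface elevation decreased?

0.21 km

Rebound u = e ρ_c/ρ_m = 1.07 km × 2.705/3.367 = 0.8596 km.
Net surface drop = e − u = 1.07 km − 0.8596 km = e (ρ_m − ρ_c)/ρ_m = 0.21 km.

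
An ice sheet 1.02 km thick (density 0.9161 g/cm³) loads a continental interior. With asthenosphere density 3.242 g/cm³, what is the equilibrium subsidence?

0.288 km

Isostatic balance requires: the ice load ρ_ice t is balanced by mantle displaced below, ρ_m s.
s = t ρ_ice / ρ_m = 1.02 km × 0.9161/3.242 = 0.288 km.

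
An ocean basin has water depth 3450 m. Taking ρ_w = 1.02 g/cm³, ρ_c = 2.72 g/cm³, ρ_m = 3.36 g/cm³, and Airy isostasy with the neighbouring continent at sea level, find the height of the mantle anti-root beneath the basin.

9160 m

By Archimedes' principle applied to the lithosphere: replacing crust with seawater at the top is compensated by replacing crust with mantle at the base: d (ρ_c − ρ_w) = a (ρ_m − ρ_c).
a = d (ρ_c − ρ_w)/(ρ_m − ρ_c) = 3450 m × 1.7/0.64 = 9160 m.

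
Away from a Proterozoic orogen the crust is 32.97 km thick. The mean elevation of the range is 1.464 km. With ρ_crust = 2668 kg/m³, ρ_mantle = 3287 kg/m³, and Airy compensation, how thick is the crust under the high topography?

40.7 km

Root depth r = h ρ_c / (ρ_m − ρ_c) = 1.464 km × 2668 / 619 = 6.31 km.
Total thickness = T + h + r = 32.97 km + 1.464 km + 6.31 km = 40.7 km.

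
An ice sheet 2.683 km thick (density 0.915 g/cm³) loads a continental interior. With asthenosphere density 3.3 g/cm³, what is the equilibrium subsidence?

In Airy isostatic equilibrium: the ice load ρ_ice t is balanced by mantle displaced below, ρ_m s.
s = t ρ_ice / ρ_m = 2.683 km × 0.915/3.3 = 0.744 km.

0.744 km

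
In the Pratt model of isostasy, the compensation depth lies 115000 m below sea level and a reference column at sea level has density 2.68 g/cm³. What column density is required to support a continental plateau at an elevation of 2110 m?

Pratt balance: ρ_ref D = ρ (D + h).
ρ = ρ_ref D/(D + h) = 2.68 × 115000 m/(115000 m + 2110 m) = 2.63 g/cm³.

2.63 g/cm³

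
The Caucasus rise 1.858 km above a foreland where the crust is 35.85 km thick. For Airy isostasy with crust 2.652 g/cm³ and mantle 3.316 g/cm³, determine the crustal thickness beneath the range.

Root depth r = h ρ_c / (ρ_m − ρ_c) = 1.858 km × 2.652 / 0.664 = 7.421 km.
Total thickness = T + h + r = 35.85 km + 1.858 km + 7.421 km = 45.1 km.

45.1 km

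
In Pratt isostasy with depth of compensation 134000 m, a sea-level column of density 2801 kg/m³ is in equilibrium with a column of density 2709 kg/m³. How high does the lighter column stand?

ρ_ref D = ρ (D + h) → h = D (ρ_ref − ρ)/ρ.
h = 134000 m × (2801 − 2709)/2709 = 4550 m.

4550 m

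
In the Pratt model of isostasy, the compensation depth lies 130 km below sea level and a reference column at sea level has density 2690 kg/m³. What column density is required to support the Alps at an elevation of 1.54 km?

2660 kg/m³

Pratt balance: ρ_ref D = ρ (D + h).
ρ = ρ_ref D/(D + h) = 2690 × 130 km/(130 km + 1.54 km) = 2660 kg/m³.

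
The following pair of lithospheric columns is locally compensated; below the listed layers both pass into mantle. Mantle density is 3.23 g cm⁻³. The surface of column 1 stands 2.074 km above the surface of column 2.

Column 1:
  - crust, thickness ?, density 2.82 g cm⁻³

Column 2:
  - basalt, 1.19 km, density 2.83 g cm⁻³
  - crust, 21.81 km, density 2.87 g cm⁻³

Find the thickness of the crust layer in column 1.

Take the compensation level at the base of the deeper column (depth z_c below the surface of column 1) and equate Σ ρ_i t_i down to z_c; mantle fills any gap and the z_c terms cancel.
Column 1: x×2.82 + (z_c − 0 − x)×3.23
Column 2: 2.074×0 + 1.19×2.83 + 21.81×2.87 + (z_c − 2.074 − 23)×3.23
The z_c×3.23 term appears on both sides and cancels. Collect the known terms of each column as K = Σ(ρt)_known − 3.23 × (depth of known layers): K_1 = 0 − 3.23×0 = 0; K_2 = 65.9624 − 3.23×(2.074 + 23) = −15.02662.
Balance: K_1 − x×(3.23 − 2.82) = K_2, so x = (K_1 − K_2)/(3.23 − 2.82) = 15.0266/0.41 = 36.7 km.

36.7 km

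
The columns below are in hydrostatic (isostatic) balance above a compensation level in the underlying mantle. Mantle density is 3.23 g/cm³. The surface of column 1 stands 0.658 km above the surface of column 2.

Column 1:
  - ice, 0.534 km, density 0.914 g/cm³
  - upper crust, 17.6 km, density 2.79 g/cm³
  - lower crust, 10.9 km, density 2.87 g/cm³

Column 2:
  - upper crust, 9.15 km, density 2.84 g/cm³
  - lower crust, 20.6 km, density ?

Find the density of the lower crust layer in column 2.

Take the compensation level at the base of the deeper column (depth z_c below the surface of column 1) and equate Σ ρ_i t_i down to z_c; mantle fills any gap and the z_c terms cancel.
Column 1: 0.534×0.914 + 17.6×2.79 + 10.9×2.87 + (z_c − 29.034)×3.23
Column 2: 0.658×0 + 9.15×2.84 + 20.6×ρ + (z_c − 0.658 − 29.75)×3.23
The z_c×3.23 term appears on both sides and cancels. Collect the known terms of each column as K = Σ(ρt)_known − 3.23 × (depth of known layers): K_1 = 80.875076 − 3.23×29.034 = −12.904744; K_2 = 25.986 − 3.23×(0.658 + 29.75) = −72.23184.
Balance: K_1 = K_2 + 20.6×ρ, so ρ = (K_1 − K_2)/20.6 = 59.3271/20.6 = 2.88 g/cm³.

2.88 g/cm³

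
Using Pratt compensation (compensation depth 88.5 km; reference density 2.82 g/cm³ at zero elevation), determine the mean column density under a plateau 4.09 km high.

2.7 g/cm³

Pratt balance: ρ_ref D = ρ (D + h).
ρ = ρ_ref D/(D + h) = 2.82 × 88.5 km/(88.5 km + 4.09 km) = 2.7 g/cm³.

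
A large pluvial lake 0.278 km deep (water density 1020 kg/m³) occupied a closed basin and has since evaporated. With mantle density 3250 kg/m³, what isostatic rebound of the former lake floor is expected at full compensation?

0.0872 km

u = d ρ_w/ρ_m = 0.278 km × 1020/3250 = 0.0872 km.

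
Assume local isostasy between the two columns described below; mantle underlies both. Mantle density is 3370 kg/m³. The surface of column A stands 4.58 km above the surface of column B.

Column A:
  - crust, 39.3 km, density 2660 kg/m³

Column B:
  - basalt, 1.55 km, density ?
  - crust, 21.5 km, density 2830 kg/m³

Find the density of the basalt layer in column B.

2820 kg/m³

Take the compensation level at the base of the deeper column (depth z_c below the surface of column A) and equate Σ ρ_i t_i down to z_c; mantle fills any gap and the z_c terms cancel.
Column A: 39.3×2660 + (z_c − 39.3)×3370
Column B: 4.58×0 + 1.55×ρ + 21.5×2830 + (z_c − 4.58 − 23.05)×3370
The z_c×3370 term appears on both sides and cancels. Collect the known terms of each column as K = Σ(ρt)_known − 3370 × (depth of known layers): K_A = 104538 − 3370×39.3 = −27903; K_B = 60845 − 3370×(4.58 + 23.05) = −32268.1.
Balance: K_A = K_B + 1.55×ρ, so ρ = (K_A − K_B)/1.55 = 4365.1/1.55 = 2820 kg/m³.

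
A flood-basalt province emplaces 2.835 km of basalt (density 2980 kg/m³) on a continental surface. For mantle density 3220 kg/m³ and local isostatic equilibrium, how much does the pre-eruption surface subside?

2.62 km

Subaerial loading: s = t ρ_load / ρ_m.
s = 2.835 km × 2980/3220 = 2.62 km.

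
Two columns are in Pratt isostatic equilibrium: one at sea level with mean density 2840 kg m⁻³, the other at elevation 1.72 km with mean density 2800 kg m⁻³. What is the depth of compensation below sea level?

120 km

ρ_ref D = ρ (D + h) → D (ρ_ref − ρ) = ρ h.
D = ρ h/(ρ_ref − ρ) = 2800 × 1.72 km/(2840 − 2800) = 120 km.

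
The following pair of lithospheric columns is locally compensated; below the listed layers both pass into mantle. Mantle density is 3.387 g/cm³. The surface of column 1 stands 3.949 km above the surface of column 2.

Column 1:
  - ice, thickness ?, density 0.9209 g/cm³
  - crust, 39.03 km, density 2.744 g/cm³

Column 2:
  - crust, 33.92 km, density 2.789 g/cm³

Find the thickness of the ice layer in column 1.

Take the compensation level at the base of the deeper column (depth z_c below the surface of column 1) and equate Σ ρ_i t_i down to z_c; mantle fills any gap and the z_c terms cancel.
Column 1: x×0.9209 + 39.03×2.744 + (z_c − 39.03 − x)×3.387
Column 2: 3.949×0 + 33.92×2.789 + (z_c − 3.949 − 33.92)×3.387
The z_c×3.387 term appears on both sides and cancels. Collect the known terms of each column as K = Σ(ρt)_known − 3.387 × (depth of known layers): K_1 = 107.09832 − 3.387×39.03 = −25.09629; K_2 = 94.60288 − 3.387×(3.949 + 33.92) = −33.659423.
Balance: K_1 − x×(3.387 − 0.9209) = K_2, so x = (K_1 − K_2)/(3.387 − 0.9209) = 8.56313/2.4661 = 3.47 km.

3.47 km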